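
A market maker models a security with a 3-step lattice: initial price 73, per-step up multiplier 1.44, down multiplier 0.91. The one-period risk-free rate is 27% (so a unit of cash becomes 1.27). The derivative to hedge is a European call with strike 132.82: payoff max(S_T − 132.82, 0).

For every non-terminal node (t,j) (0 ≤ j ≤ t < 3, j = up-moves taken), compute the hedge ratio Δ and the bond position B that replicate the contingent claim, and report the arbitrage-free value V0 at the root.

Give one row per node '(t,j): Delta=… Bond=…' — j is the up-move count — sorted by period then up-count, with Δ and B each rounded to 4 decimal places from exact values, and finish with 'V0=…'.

Risk-neutral probability p* = (R−d)/(u−d) = (1.27−0.91)/(1.44−0.91) = 0.6792.
Terminal payoffs: V(3,0)=0.0000, V(3,1)=0.0000, V(3,2)=4.9292, V(3,3)=85.1568
(2,0): S=60.4513. Δ = (V_up−V_dn)/(S_up−S_dn) = (0.0000−0.0000)/(87.0499−55.0107) = 0.0000. V = [p*·0.0000 + (1−p*)·0.0000]/1.27 = 0.0000. B = V − Δ·S = 0.0000.
(2,1): S=95.6592. Δ = (V_up−V_dn)/(S_up−S_dn) = (4.9292−0.0000)/(137.7492−87.0499) = 0.0972. V = [p*·4.9292 + (1−p*)·0.0000]/1.27 = 2.6364. B = V − Δ·S = -6.6641.
(2,2): S=151.3728. Δ = (V_up−V_dn)/(S_up−S_dn) = (85.1568−4.9292)/(217.9768−137.7492) = 1.0000. V = [p*·85.1568 + (1−p*)·4.9292]/1.27 = 46.7901. B = V − Δ·S = -104.5827.
(1,0): S=66.4300. Δ = (V_up−V_dn)/(S_up−S_dn) = (2.6364−0.0000)/(95.6592−60.4513) = 0.0749. V = [p*·2.6364 + (1−p*)·0.0000]/1.27 = 1.4100. B = V − Δ·S = -3.5642.
(1,1): S=105.1200. Δ = (V_up−V_dn)/(S_up−S_dn) = (46.7901−2.6364)/(151.3728−95.6592) = 0.7925. V = [p*·46.7901 + (1−p*)·2.6364]/1.27 = 25.6910. B = V − Δ·S = -57.6180.
(0,0): S=73.0000. Δ = (V_up−V_dn)/(S_up−S_dn) = (25.6910−1.4100)/(105.1200−66.4300) = 0.6276. V = [p*·25.6910 + (1−p*)·1.4100]/1.27 = 14.0967. B = V − Δ·S = -31.7165.
Root portfolio cost Δ·73+B reproduces V0=14.0967.

(0,0): Delta=0.6276 Bond=-31.7165
(1,0): Delta=0.0749 Bond=-3.5642
(1,1): Delta=0.7925 Bond=-57.6180
(2,0): Delta=0.0000 Bond=0.0000
(2,1): Delta=0.0972 Bond=-6.6641
(2,2): Delta=1.0000 Bond=-104.5827
V0=14.0967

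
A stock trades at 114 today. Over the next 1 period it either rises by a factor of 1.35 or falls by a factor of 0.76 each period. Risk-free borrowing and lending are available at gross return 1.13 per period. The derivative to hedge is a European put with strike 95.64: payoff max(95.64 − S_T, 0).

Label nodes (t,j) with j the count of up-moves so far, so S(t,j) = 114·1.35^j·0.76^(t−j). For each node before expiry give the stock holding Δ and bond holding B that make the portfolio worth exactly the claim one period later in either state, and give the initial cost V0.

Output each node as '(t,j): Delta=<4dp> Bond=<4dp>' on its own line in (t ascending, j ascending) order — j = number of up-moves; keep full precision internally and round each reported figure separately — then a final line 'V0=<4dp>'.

(0,0): Delta=-0.1338 Bond=18.2241
V0=2.9699

Risk-neutral probability p* = (R−d)/(u−d) = (1.13−0.76)/(1.35−0.76) = 0.6271.
Terminal payoffs: V(1,0)=9.0000, V(1,1)=0.0000
Node (0,0) S=114.0000: V=(p*·0.0000+(1−p*)·9.0000)/1.13=2.9699; Δ=(0.0000−9.0000)/(153.9000−86.6400)=-0.1338; B=V−Δ·S=18.2241
Each (Δ,B) replicates both successor values, so the strategy is self-financing and V0 is arbitrage-free.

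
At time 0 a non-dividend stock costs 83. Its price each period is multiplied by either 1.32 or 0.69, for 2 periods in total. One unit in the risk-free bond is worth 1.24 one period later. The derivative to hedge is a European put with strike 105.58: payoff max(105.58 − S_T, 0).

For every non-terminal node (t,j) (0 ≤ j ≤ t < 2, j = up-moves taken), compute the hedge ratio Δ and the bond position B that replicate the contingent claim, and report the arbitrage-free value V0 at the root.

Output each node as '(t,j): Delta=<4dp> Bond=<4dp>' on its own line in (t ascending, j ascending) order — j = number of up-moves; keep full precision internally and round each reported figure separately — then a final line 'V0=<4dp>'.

(0,0): Delta=-0.4744 Bond=44.3888
(1,0): Delta=-1.0000 Bond=85.1452
(1,1): Delta=-0.4344 Bond=50.6635
V0=5.0164

Since d<R<u, set p* = (R−d)/(u−d) = 0.8730; price each node as the discounted p*-expectation of its children.
Terminal values V(2,·): V(2,0)=66.0637, V(2,1)=29.9836, V(2,2)=0.0000
(1,0): S=57.2700. Δ = (V_up−V_dn)/(S_up−S_dn) = (29.9836−66.0637)/(75.5964−39.5163) = -1.0000. V = [p*·29.9836 + (1−p*)·66.0637]/1.24 = 27.8752. B = V − Δ·S = 85.1452.
(1,1): S=109.5600. Δ = (V_up−V_dn)/(S_up−S_dn) = (0.0000−29.9836)/(144.6192−75.5964) = -0.4344. V = [p*·0.0000 + (1−p*)·29.9836]/1.24 = 3.0705. B = V − Δ·S = 50.6635.
(0,0): S=83.0000. Δ = (V_up−V_dn)/(S_up−S_dn) = (3.0705−27.8752)/(109.5600−57.2700) = -0.4744. V = [p*·3.0705 + (1−p*)·27.8752]/1.24 = 5.0164. B = V − Δ·S = 44.3888.
Root portfolio cost Δ·83+B reproduces V0=5.0164.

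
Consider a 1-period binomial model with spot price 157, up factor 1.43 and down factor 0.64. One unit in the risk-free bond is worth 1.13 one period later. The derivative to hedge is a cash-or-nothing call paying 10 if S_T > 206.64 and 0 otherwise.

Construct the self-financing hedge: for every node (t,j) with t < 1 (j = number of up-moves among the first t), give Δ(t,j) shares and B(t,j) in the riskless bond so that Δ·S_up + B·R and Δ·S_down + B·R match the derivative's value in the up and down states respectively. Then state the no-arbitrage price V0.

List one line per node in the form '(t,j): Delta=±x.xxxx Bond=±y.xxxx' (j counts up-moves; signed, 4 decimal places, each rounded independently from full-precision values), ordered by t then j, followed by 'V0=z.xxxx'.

The replicating-portfolio and risk-neutral prices coincide; use p* = (1.13−0.64)/(1.43−0.64) = 0.6203 for the latter.
Terminal payoffs: V(1,0)=0.0000, V(1,1)=10.0000
(0,0): S=157.0000. Δ = (V_up−V_dn)/(S_up−S_dn) = (10.0000−0.0000)/(224.5100−100.4800) = 0.0806. V = [p*·10.0000 + (1−p*)·0.0000]/1.13 = 5.4890. B = V − Δ·S = -7.1693.
The time-0 hedge costs 5.4890, which is the no-arbitrage price.

(0,0): Delta=0.0806 Bond=-7.1693
V0=5.4890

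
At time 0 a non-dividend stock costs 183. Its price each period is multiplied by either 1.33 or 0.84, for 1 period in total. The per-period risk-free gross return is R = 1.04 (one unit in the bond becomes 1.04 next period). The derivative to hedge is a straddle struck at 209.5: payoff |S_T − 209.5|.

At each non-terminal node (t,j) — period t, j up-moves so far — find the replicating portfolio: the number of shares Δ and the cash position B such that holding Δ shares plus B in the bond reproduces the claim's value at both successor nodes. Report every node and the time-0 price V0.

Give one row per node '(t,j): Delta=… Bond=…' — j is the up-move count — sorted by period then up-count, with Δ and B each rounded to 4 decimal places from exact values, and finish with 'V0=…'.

The replicating-portfolio and risk-neutral prices coincide; use p* = (1.04−0.84)/(1.33−0.84) = 0.4082 for the latter.
Terminal values V(1,·): V(1,0)=55.7800, V(1,1)=33.8900
  t=0,j=0: stock 183.0000 → up 243.3900 (V=33.8900), down 153.7200 (V=55.7800). Price 45.0436; hedge Δ=-0.2441, bond B=89.7170.
Self-financing check: at every node Δ·S+B equals the discounted successor values.

(0,0): Delta=-0.2441 Bond=89.7170
V0=45.0436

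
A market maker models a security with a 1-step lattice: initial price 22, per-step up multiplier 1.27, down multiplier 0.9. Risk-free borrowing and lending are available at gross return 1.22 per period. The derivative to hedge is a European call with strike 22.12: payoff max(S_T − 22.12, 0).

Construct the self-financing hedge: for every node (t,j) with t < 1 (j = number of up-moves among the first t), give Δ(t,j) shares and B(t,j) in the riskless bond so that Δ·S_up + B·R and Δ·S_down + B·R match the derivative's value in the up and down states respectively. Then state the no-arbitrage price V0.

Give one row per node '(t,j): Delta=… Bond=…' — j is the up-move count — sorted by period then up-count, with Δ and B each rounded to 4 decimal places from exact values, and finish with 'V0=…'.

(0,0): Delta=0.7150 Bond=-11.6039
V0=4.1258

Since d<R<u, set p* = (R−d)/(u−d) = 0.8649; price each node as the discounted p*-expectation of its children.
At expiry t=1: V(1,0)=0.0000, V(1,1)=5.8200
Node (0,0) S=22.0000: V=(p*·5.8200+(1−p*)·0.0000)/1.22=4.1258; Δ=(5.8200−0.0000)/(27.9400−19.8000)=0.7150; B=V−Δ·S=-11.6039
Self-financing check: at every node Δ·S+B equals the discounted successor values.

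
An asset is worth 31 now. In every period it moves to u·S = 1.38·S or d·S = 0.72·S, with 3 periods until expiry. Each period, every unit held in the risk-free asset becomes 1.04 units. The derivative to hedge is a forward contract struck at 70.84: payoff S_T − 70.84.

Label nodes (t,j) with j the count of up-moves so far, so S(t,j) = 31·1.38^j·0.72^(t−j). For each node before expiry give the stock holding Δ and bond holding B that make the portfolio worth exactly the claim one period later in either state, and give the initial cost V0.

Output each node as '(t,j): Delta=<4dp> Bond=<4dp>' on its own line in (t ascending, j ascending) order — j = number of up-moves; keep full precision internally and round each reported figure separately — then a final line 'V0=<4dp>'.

The replicating-portfolio and risk-neutral prices coincide; use p* = (1.04−0.72)/(1.38−0.72) = 0.4848 for the latter.
Terminal values V(3,·): V(3,0)=-59.2693, V(3,1)=-48.6628, V(3,2)=-28.3338, V(3,3)=10.6302
Node (2,0) S=16.0704: V=(p*·-48.6628+(1−p*)·-59.2693)/1.04=-52.0450; Δ=(-48.6628−-59.2693)/(22.1772−11.5707)=1.0000; B=V−Δ·S=-68.1154
Node (2,1) S=30.8016: V=(p*·-28.3338+(1−p*)·-48.6628)/1.04=-37.3138; Δ=(-28.3338−-48.6628)/(42.5062−22.1772)=1.0000; B=V−Δ·S=-68.1154
Node (2,2) S=59.0364: V=(p*·10.6302+(1−p*)·-28.3338)/1.04=-9.0790; Δ=(10.6302−-28.3338)/(81.4702−42.5062)=1.0000; B=V−Δ·S=-68.1154
Node (1,0) S=22.3200: V=(p*·-37.3138+(1−p*)·-52.0450)/1.04=-43.1756; Δ=(-37.3138−-52.0450)/(30.8016−16.0704)=1.0000; B=V−Δ·S=-65.4956
Node (1,1) S=42.7800: V=(p*·-9.0790+(1−p*)·-37.3138)/1.04=-22.7156; Δ=(-9.0790−-37.3138)/(59.0364−30.8016)=1.0000; B=V−Δ·S=-65.4956
Node (0,0) S=31.0000: V=(p*·-22.7156+(1−p*)·-43.1756)/1.04=-31.9765; Δ=(-22.7156−-43.1756)/(42.7800−22.3200)=1.0000; B=V−Δ·S=-62.9765
Each (Δ,B) replicates both successor values, so the strategy is self-financing and V0 is arbitrage-free.

(0,0): Delta=1.0000 Bond=-62.9765
(1,0): Delta=1.0000 Bond=-65.4956
(1,1): Delta=1.0000 Bond=-65.4956
(2,0): Delta=1.0000 Bond=-68.1154
(2,1): Delta=1.0000 Bond=-68.1154
(2,2): Delta=1.0000 Bond=-68.1154
V0=-31.9765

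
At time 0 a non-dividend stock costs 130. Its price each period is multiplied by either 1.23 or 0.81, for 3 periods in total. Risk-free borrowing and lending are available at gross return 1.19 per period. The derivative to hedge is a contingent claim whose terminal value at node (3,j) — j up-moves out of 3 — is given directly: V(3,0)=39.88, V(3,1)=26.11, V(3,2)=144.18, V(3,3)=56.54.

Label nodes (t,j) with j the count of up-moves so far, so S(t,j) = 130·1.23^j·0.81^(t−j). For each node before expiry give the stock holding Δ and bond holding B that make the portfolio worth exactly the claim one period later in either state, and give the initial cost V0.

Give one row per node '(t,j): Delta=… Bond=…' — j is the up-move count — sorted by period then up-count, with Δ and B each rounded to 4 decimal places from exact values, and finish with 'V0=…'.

Under the risk-neutral measure, an up-move has probability p* = (R−d)/(u−d) = 0.9048 and values discount at R = 1.19.
Terminal payoffs: V(3,0)=39.8800, V(3,1)=26.1100, V(3,2)=144.1800, V(3,3)=56.5400
(2,0): S=85.2930. Δ = (V_up−V_dn)/(S_up−S_dn) = (26.1100−39.8800)/(104.9104−69.0873) = -0.3844. V = [p*·26.1100 + (1−p*)·39.8800]/1.19 = 23.0432. B = V − Δ·S = 55.8289.
(2,1): S=129.5190. Δ = (V_up−V_dn)/(S_up−S_dn) = (144.1800−26.1100)/(159.3084−104.9104) = 2.1705. V = [p*·144.1800 + (1−p*)·26.1100]/1.19 = 111.7103. B = V − Δ·S = -169.4088.
(2,2): S=196.6770. Δ = (V_up−V_dn)/(S_up−S_dn) = (56.5400−144.1800)/(241.9127−159.3084) = -1.0610. V = [p*·56.5400 + (1−p*)·144.1800]/1.19 = 54.5266. B = V − Δ·S = 263.1933.
(1,0): S=105.3000. Δ = (V_up−V_dn)/(S_up−S_dn) = (111.7103−23.0432)/(129.5190−85.2930) = 2.0049. V = [p*·111.7103 + (1−p*)·23.0432]/1.19 = 86.7780. B = V − Δ·S = -124.3341.
(1,1): S=159.9000. Δ = (V_up−V_dn)/(S_up−S_dn) = (54.5266−111.7103)/(196.6770−129.5190) = -0.8515. V = [p*·54.5266 + (1−p*)·111.7103]/1.19 = 50.3972. B = V − Δ·S = 186.5488.
(0,0): S=130.0000. Δ = (V_up−V_dn)/(S_up−S_dn) = (50.3972−86.7780)/(159.9000−105.3000) = -0.6663. V = [p*·50.3972 + (1−p*)·86.7780]/1.19 = 45.2622. B = V − Δ·S = 131.8831.
Root portfolio cost Δ·130+B reproduces V0=45.2622.

(0,0): Delta=-0.6663 Bond=131.8831
(1,0): Delta=2.0049 Bond=-124.3341
(1,1): Delta=-0.8515 Bond=186.5488
(2,0): Delta=-0.3844 Bond=55.8289
(2,1): Delta=2.1705 Bond=-169.4088
(2,2): Delta=-1.0610 Bond=263.1933
V0=45.2622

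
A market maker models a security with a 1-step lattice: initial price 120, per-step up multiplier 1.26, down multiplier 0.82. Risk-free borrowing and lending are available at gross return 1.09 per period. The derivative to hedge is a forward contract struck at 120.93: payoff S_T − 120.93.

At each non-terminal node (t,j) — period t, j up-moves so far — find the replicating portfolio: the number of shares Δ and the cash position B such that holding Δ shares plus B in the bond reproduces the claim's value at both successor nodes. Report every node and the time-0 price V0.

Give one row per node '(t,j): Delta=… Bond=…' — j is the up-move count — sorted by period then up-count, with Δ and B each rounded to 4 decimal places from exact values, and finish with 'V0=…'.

(0,0): Delta=1.0000 Bond=-110.9450
V0=9.0550

Under the risk-neutral measure, an up-move has probability p* = (R−d)/(u−d) = 0.6136 and values discount at R = 1.09.
Terminal values V(1,·): V(1,0)=-22.5300, V(1,1)=30.2700
Node (0,0) S=120.0000: V=(p*·30.2700+(1−p*)·-22.5300)/1.09=9.0550; Δ=(30.2700−-22.5300)/(151.2000−98.4000)=1.0000; B=V−Δ·S=-110.9450
Check: Δ(0,0)·S0 + B(0,0) = 9.0550 = V0.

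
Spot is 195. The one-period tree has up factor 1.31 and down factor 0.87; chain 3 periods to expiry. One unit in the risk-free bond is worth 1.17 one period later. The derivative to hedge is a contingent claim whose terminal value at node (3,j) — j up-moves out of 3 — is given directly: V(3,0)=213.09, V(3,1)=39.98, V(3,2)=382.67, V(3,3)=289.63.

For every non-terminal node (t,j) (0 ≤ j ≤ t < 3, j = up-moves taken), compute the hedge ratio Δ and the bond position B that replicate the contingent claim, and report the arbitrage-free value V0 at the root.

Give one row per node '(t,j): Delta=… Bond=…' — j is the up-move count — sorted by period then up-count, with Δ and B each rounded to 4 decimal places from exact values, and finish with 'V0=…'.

(0,0): Delta=0.7485 Bond=26.8427
(1,0): Delta=2.0447 Bond=-188.4906
(1,1): Delta=0.3468 Bond=134.0244
(2,0): Delta=-2.6656 Bond=474.6801
(2,1): Delta=3.5045 Bond=-544.9672
(2,2): Delta=-0.6319 Bond=484.3038
V0=172.7962

Under the risk-neutral measure, an up-move has probability p* = (R−d)/(u−d) = 0.6818 and values discount at R = 1.17.
At expiry t=3: V(3,0)=213.0900, V(3,1)=39.9800, V(3,2)=382.6700, V(3,3)=289.6300
  t=2,j=0: stock 147.5955 → up 193.3501 (V=39.9800), down 128.4081 (V=213.0900). Price 81.2483; hedge Δ=-2.6656, bond B=474.6801.
  t=2,j=1: stock 222.2415 → up 291.1364 (V=382.6700), down 193.3501 (V=39.9800). Price 233.8737; hedge Δ=3.5045, bond B=-544.9672.
  t=2,j=2: stock 334.6395 → up 438.3777 (V=289.6300), down 291.1364 (V=382.6700). Price 272.8493; hedge Δ=-0.6319, bond B=484.3038.
  t=1,j=0: stock 169.6500 → up 222.2415 (V=233.8737), down 147.5955 (V=81.2483). Price 158.3855; hedge Δ=2.0447, bond B=-188.4906.
  t=1,j=1: stock 255.4500 → up 334.6395 (V=272.8493), down 222.2415 (V=233.8737). Price 222.6051; hedge Δ=0.3468, bond B=134.0244.
  t=0,j=0: stock 195.0000 → up 255.4500 (V=222.6051), down 169.6500 (V=158.3855). Price 172.7962; hedge Δ=0.7485, bond B=26.8427.
Self-financing check: at every node Δ·S+B equals the discounted successor values.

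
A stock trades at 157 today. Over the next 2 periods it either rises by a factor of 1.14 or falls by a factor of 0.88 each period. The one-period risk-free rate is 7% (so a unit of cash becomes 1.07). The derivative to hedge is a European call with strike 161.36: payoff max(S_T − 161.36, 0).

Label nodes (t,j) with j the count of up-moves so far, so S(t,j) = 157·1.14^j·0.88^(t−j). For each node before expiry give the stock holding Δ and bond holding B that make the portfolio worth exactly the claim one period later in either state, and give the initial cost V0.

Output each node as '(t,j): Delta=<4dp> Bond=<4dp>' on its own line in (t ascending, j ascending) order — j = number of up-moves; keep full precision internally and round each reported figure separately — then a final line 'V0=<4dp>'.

Risk-neutral probability p* = (R−d)/(u−d) = (1.07−0.88)/(1.14−0.88) = 0.7308.
At expiry t=2: V(2,0)=0.0000, V(2,1)=0.0000, V(2,2)=42.6772
Node (1,0) S=138.1600: V=(p*·0.0000+(1−p*)·0.0000)/1.07=0.0000; Δ=(0.0000−0.0000)/(157.5024−121.5808)=0.0000; B=V−Δ·S=0.0000
Node (1,1) S=178.9800: V=(p*·42.6772+(1−p*)·0.0000)/1.07=29.1469; Δ=(42.6772−0.0000)/(204.0372−157.5024)=0.9171; B=V−Δ·S=-134.9962
Node (0,0) S=157.0000: V=(p*·29.1469+(1−p*)·0.0000)/1.07=19.9062; Δ=(29.1469−0.0000)/(178.9800−138.1600)=0.7140; B=V−Δ·S=-92.1972
Check: Δ(0,0)·S0 + B(0,0) = 19.9062 = V0.

(0,0): Delta=0.7140 Bond=-92.1972
(1,0): Delta=0.0000 Bond=0.0000
(1,1): Delta=0.9171 Bond=-134.9962
V0=19.9062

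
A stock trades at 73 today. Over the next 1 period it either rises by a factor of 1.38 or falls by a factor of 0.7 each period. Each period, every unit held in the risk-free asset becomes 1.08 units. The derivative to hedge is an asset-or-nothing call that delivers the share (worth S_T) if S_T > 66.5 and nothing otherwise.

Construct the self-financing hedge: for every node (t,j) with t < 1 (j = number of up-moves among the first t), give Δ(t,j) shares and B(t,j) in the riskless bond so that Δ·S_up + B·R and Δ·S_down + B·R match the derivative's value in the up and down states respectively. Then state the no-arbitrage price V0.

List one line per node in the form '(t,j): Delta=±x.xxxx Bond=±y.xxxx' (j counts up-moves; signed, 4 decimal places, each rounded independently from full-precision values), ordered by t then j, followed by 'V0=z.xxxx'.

Risk-neutral probability p* = (R−d)/(u−d) = (1.08−0.7)/(1.38−0.7) = 0.5588.
Terminal values V(1,·): V(1,0)=0.0000, V(1,1)=100.7400
(0,0): S=73.0000. Δ = (V_up−V_dn)/(S_up−S_dn) = (100.7400−0.0000)/(100.7400−51.1000) = 2.0294. V = [p*·100.7400 + (1−p*)·0.0000]/1.08 = 52.1258. B = V − Δ·S = -96.0212.
Root portfolio cost Δ·73+B reproduces V0=52.1258.

(0,0): Delta=2.0294 Bond=-96.0212
V0=52.1258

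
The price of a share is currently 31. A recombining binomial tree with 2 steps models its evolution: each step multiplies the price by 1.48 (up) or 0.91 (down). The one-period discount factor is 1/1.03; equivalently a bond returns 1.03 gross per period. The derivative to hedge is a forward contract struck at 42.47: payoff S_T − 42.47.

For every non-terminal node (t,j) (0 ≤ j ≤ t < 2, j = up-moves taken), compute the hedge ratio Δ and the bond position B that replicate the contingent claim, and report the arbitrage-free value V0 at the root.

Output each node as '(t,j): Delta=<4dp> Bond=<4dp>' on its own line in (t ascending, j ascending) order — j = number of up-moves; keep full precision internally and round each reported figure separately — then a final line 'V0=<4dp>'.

(0,0): Delta=1.0000 Bond=-40.0320
(1,0): Delta=1.0000 Bond=-41.2330
(1,1): Delta=1.0000 Bond=-41.2330
V0=-9.0320

Under the risk-neutral measure, an up-move has probability p* = (R−d)/(u−d) = 0.2105 and values discount at R = 1.03.
Terminal values V(2,·): V(2,0)=-16.7989, V(2,1)=-0.7192, V(2,2)=25.4324
  t=1,j=0: stock 28.2100 → up 41.7508 (V=-0.7192), down 25.6711 (V=-16.7989). Price -13.0230; hedge Δ=1.0000, bond B=-41.2330.
  t=1,j=1: stock 45.8800 → up 67.9024 (V=25.4324), down 41.7508 (V=-0.7192). Price 4.6470; hedge Δ=1.0000, bond B=-41.2330.
  t=0,j=0: stock 31.0000 → up 45.8800 (V=4.6470), down 28.2100 (V=-13.0230). Price -9.0320; hedge Δ=1.0000, bond B=-40.0320.
The time-0 hedge costs -9.0320, which is the no-arbitrage price.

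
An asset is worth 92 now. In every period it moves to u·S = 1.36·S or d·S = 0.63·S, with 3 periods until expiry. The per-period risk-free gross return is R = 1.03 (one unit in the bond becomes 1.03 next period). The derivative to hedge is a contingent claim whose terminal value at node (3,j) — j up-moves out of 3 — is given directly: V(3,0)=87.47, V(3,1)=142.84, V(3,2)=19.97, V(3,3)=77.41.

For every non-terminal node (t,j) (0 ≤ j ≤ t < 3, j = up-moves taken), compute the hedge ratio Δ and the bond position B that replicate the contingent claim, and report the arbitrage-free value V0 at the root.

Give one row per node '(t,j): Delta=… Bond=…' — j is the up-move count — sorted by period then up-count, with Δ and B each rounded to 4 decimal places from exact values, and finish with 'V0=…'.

No-arbitrage ⇒ martingale measure with p* = (R−d)/(u−d) = 0.5479.
At expiry t=3: V(3,0)=87.4700, V(3,1)=142.8400, V(3,2)=19.9700, V(3,3)=77.4100
Node (2,0) S=36.5148: V=(p*·142.8400+(1−p*)·87.4700)/1.03=114.3784; Δ=(142.8400−87.4700)/(49.6601−23.0043)=2.0772; B=V−Δ·S=38.5291
Node (2,1) S=78.8256: V=(p*·19.9700+(1−p*)·142.8400)/1.03=73.3145; Δ=(19.9700−142.8400)/(107.2028−49.6601)=-2.1353; B=V−Δ·S=241.6296
Node (2,2) S=170.1632: V=(p*·77.4100+(1−p*)·19.9700)/1.03=49.9456; Δ=(77.4100−19.9700)/(231.4220−107.2028)=0.4624; B=V−Δ·S=-28.7393
Node (1,0) S=57.9600: V=(p*·73.3145+(1−p*)·114.3784)/1.03=89.2016; Δ=(73.3145−114.3784)/(78.8256−36.5148)=-0.9705; B=V−Δ·S=145.4534
Node (1,1) S=125.1200: V=(p*·49.9456+(1−p*)·73.3145)/1.03=58.7472; Δ=(49.9456−73.3145)/(170.1632−78.8256)=-0.2559; B=V−Δ·S=90.7595
Node (0,0) S=92.0000: V=(p*·58.7472+(1−p*)·89.2016)/1.03=70.4022; Δ=(58.7472−89.2016)/(125.1200−57.9600)=-0.4535; B=V−Δ·S=112.1205
Each (Δ,B) replicates both successor values, so the strategy is self-financing and V0 is arbitrage-free.

(0,0): Delta=-0.4535 Bond=112.1205
(1,0): Delta=-0.9705 Bond=145.4534
(1,1): Delta=-0.2559 Bond=90.7595
(2,0): Delta=2.0772 Bond=38.5291
(2,1): Delta=-2.1353 Bond=241.6296
(2,2): Delta=0.4624 Bond=-28.7393
V0=70.4022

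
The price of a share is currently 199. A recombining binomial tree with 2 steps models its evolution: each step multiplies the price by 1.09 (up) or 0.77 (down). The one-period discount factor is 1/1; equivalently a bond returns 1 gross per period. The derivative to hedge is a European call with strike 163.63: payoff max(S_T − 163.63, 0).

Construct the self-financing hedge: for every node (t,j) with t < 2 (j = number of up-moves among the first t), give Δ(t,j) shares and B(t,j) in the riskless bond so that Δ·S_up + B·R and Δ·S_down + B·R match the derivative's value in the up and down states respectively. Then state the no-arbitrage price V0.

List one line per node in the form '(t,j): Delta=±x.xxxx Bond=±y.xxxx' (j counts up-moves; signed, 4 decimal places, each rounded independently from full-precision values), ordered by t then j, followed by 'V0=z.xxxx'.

(0,0): Delta=0.7984 Bond=-119.9037
(1,0): Delta=0.0692 Bond=-8.1589
(1,1): Delta=1.0000 Bond=-163.6300
V0=38.9804

Risk-neutral probability p* = (R−d)/(u−d) = (1−0.77)/(1.09−0.77) = 0.7187.
Terminal values V(2,·): V(2,0)=0.0000, V(2,1)=3.3907, V(2,2)=72.8019
Node (1,0) S=153.2300: V=(p*·3.3907+(1−p*)·0.0000)/1=2.4371; Δ=(3.3907−0.0000)/(167.0207−117.9871)=0.0692; B=V−Δ·S=-8.1589
Node (1,1) S=216.9100: V=(p*·72.8019+(1−p*)·3.3907)/1=53.2800; Δ=(72.8019−3.3907)/(236.4319−167.0207)=1.0000; B=V−Δ·S=-163.6300
Node (0,0) S=199.0000: V=(p*·53.2800+(1−p*)·2.4371)/1=38.9804; Δ=(53.2800−2.4371)/(216.9100−153.2300)=0.7984; B=V−Δ·S=-119.9037
The time-0 hedge costs 38.9804, which is the no-arbitrage price.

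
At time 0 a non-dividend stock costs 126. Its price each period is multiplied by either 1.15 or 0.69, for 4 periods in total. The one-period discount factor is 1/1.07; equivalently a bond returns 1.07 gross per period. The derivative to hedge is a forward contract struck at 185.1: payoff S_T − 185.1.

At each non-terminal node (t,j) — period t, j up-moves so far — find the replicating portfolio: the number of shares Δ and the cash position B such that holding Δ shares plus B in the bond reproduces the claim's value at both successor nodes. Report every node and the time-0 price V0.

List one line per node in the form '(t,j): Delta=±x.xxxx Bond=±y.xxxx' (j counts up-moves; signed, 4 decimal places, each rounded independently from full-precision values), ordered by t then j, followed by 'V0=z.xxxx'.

No-arbitrage ⇒ martingale measure with p* = (R−d)/(u−d) = 0.8261.
At expiry t=4: V(4,0)=-156.5394, V(4,1)=-137.4990, V(4,2)=-105.7651, V(4,3)=-52.8751, V(4,4)=35.2748
Node (3,0) S=41.3921: V=(p*·-137.4990+(1−p*)·-156.5394)/1.07=-131.5985; Δ=(-137.4990−-156.5394)/(47.6010−28.5606)=1.0000; B=V−Δ·S=-172.9907
Node (3,1) S=68.9869: V=(p*·-105.7651+(1−p*)·-137.4990)/1.07=-104.0038; Δ=(-105.7651−-137.4990)/(79.3349−47.6010)=1.0000; B=V−Δ·S=-172.9907
Node (3,2) S=114.9781: V=(p*·-52.8751+(1−p*)·-105.7651)/1.07=-58.0125; Δ=(-52.8751−-105.7651)/(132.2249−79.3349)=1.0000; B=V−Δ·S=-172.9907
Node (3,3) S=191.6302: V=(p*·35.2748+(1−p*)·-52.8751)/1.07=18.6396; Δ=(35.2748−-52.8751)/(220.3748−132.2249)=1.0000; B=V−Δ·S=-172.9907
Node (2,0) S=59.9886: V=(p*·-104.0038+(1−p*)·-131.5985)/1.07=-101.6849; Δ=(-104.0038−-131.5985)/(68.9869−41.3921)=1.0000; B=V−Δ·S=-161.6735
Node (2,1) S=99.9810: V=(p*·-58.0125+(1−p*)·-104.0038)/1.07=-61.6925; Δ=(-58.0125−-104.0038)/(114.9781−68.9869)=1.0000; B=V−Δ·S=-161.6735
Node (2,2) S=166.6350: V=(p*·18.6396+(1−p*)·-58.0125)/1.07=4.9615; Δ=(18.6396−-58.0125)/(191.6302−114.9781)=1.0000; B=V−Δ·S=-161.6735
Node (1,0) S=86.9400: V=(p*·-61.6925+(1−p*)·-101.6849)/1.07=-64.1567; Δ=(-61.6925−-101.6849)/(99.9810−59.9886)=1.0000; B=V−Δ·S=-151.0967
Node (1,1) S=144.9000: V=(p*·4.9615+(1−p*)·-61.6925)/1.07=-6.1967; Δ=(4.9615−-61.6925)/(166.6350−99.9810)=1.0000; B=V−Δ·S=-151.0967
Node (0,0) S=126.0000: V=(p*·-6.1967+(1−p*)·-64.1567)/1.07=-15.2119; Δ=(-6.1967−-64.1567)/(144.9000−86.9400)=1.0000; B=V−Δ·S=-141.2119
Each (Δ,B) replicates both successor values, so the strategy is self-financing and V0 is arbitrage-free.

(0,0): Delta=1.0000 Bond=-141.2119
(1,0): Delta=1.0000 Bond=-151.0967
(1,1): Delta=1.0000 Bond=-151.0967
(2,0): Delta=1.0000 Bond=-161.6735
(2,1): Delta=1.0000 Bond=-161.6735
(2,2): Delta=1.0000 Bond=-161.6735
(3,0): Delta=1.0000 Bond=-172.9907
(3,1): Delta=1.0000 Bond=-172.9907
(3,2): Delta=1.0000 Bond=-172.9907
(3,3): Delta=1.0000 Bond=-172.9907
V0=-15.2119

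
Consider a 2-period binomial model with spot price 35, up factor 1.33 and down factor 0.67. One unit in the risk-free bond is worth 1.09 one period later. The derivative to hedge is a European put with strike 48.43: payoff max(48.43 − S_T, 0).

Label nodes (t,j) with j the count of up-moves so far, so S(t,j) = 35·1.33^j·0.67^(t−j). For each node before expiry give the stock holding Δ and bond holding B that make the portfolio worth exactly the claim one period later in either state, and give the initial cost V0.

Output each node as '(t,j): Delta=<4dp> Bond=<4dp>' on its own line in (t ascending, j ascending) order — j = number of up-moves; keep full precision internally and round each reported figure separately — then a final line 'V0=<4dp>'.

(0,0): Delta=-0.6593 Bond=33.4323
(1,0): Delta=-1.0000 Bond=44.4312
(1,1): Delta=-0.5612 Bond=31.8754
V0=10.3577

Under the risk-neutral measure, an up-move has probability p* = (R−d)/(u−d) = 0.6364 and values discount at R = 1.09.
Terminal payoffs: V(2,0)=32.7185, V(2,1)=17.2415, V(2,2)=0.0000
  t=1,j=0: stock 23.4500 → up 31.1885 (V=17.2415), down 15.7115 (V=32.7185). Price 20.9812; hedge Δ=-1.0000, bond B=44.4312.
  t=1,j=1: stock 46.5500 → up 61.9115 (V=0.0000), down 31.1885 (V=17.2415). Price 5.7520; hedge Δ=-0.5612, bond B=31.8754.
  t=0,j=0: stock 35.0000 → up 46.5500 (V=5.7520), down 23.4500 (V=20.9812). Price 10.3577; hedge Δ=-0.6593, bond B=33.4323.
Self-financing check: at every node Δ·S+B equals the discounted successor values.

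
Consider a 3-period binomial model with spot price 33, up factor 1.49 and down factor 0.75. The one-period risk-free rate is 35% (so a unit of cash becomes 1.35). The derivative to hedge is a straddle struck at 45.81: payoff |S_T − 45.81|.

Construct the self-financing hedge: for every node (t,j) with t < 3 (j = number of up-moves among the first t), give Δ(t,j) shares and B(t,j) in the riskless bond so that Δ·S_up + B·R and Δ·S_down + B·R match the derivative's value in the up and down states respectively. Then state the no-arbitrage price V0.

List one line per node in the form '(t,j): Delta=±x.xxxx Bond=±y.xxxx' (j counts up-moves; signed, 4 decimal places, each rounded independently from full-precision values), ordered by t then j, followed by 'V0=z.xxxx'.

(0,0): Delta=0.7277 Bond=-8.1714
(1,0): Delta=-0.4007 Bond=16.8956
(1,1): Delta=0.8602 Bond=-17.5477
(2,0): Delta=-1.0000 Bond=33.9333
(2,1): Delta=-0.3303 Bond=20.2134
(2,2): Delta=1.0000 Bond=-33.9333
V0=15.8411

The replicating-portfolio and risk-neutral prices coincide; use p* = (1.35−0.75)/(1.49−0.75) = 0.8108 for the latter.
Terminal values V(3,·): V(3,0)=31.8881, V(3,1)=18.1519, V(3,2)=9.1375, V(3,3)=63.3523
(2,0): S=18.5625. Δ = (V_up−V_dn)/(S_up−S_dn) = (18.1519−31.8881)/(27.6581−13.9219) = -1.0000. V = [p*·18.1519 + (1−p*)·31.8881]/1.35 = 15.3708. B = V − Δ·S = 33.9333.
(2,1): S=36.8775. Δ = (V_up−V_dn)/(S_up−S_dn) = (9.1375−18.1519)/(54.9475−27.6581) = -0.3303. V = [p*·9.1375 + (1−p*)·18.1519]/1.35 = 8.0318. B = V − Δ·S = 20.2134.
(2,2): S=73.2633. Δ = (V_up−V_dn)/(S_up−S_dn) = (63.3523−9.1375)/(109.1623−54.9475) = 1.0000. V = [p*·63.3523 + (1−p*)·9.1375]/1.35 = 39.3300. B = V − Δ·S = -33.9333.
(1,0): S=24.7500. Δ = (V_up−V_dn)/(S_up−S_dn) = (8.0318−15.3708)/(36.8775−18.5625) = -0.4007. V = [p*·8.0318 + (1−p*)·15.3708]/1.35 = 6.9780. B = V − Δ·S = 16.8956.
(1,1): S=49.1700. Δ = (V_up−V_dn)/(S_up−S_dn) = (39.3300−8.0318)/(73.2633−36.8775) = 0.8602. V = [p*·39.3300 + (1−p*)·8.0318]/1.35 = 24.7472. B = V − Δ·S = -17.5477.
(0,0): S=33.0000. Δ = (V_up−V_dn)/(S_up−S_dn) = (24.7472−6.9780)/(49.1700−24.7500) = 0.7277. V = [p*·24.7472 + (1−p*)·6.9780]/1.35 = 15.8411. B = V − Δ·S = -8.1714.
Self-financing check: at every node Δ·S+B equals the discounted successor values.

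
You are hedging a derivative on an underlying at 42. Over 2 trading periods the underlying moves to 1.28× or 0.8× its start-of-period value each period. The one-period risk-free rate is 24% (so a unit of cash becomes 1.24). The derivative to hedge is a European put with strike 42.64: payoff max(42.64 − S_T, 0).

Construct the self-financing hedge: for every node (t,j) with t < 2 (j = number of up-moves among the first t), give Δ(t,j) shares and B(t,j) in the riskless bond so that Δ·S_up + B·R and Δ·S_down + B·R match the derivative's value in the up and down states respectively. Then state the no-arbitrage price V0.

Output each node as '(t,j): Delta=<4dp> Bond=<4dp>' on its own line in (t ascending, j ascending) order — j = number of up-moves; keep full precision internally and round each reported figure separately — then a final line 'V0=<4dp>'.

Since d<R<u, set p* = (R−d)/(u−d) = 0.9167; price each node as the discounted p*-expectation of its children.
Terminal values V(2,·): V(2,0)=15.7600, V(2,1)=0.0000, V(2,2)=0.0000
(1,0): S=33.6000. Δ = (V_up−V_dn)/(S_up−S_dn) = (0.0000−15.7600)/(43.0080−26.8800) = -0.9772. V = [p*·0.0000 + (1−p*)·15.7600]/1.24 = 1.0591. B = V − Δ·S = 33.8925.
(1,1): S=53.7600. Δ = (V_up−V_dn)/(S_up−S_dn) = (0.0000−0.0000)/(68.8128−43.0080) = 0.0000. V = [p*·0.0000 + (1−p*)·0.0000]/1.24 = 0.0000. B = V − Δ·S = 0.0000.
(0,0): S=42.0000. Δ = (V_up−V_dn)/(S_up−S_dn) = (0.0000−1.0591)/(53.7600−33.6000) = -0.0525. V = [p*·0.0000 + (1−p*)·1.0591]/1.24 = 0.0712. B = V − Δ·S = 2.2777.
Check: Δ(0,0)·S0 + B(0,0) = 0.0712 = V0.

(0,0): Delta=-0.0525 Bond=2.2777
(1,0): Delta=-0.9772 Bond=33.8925
(1,1): Delta=0.0000 Bond=0.0000
V0=0.0712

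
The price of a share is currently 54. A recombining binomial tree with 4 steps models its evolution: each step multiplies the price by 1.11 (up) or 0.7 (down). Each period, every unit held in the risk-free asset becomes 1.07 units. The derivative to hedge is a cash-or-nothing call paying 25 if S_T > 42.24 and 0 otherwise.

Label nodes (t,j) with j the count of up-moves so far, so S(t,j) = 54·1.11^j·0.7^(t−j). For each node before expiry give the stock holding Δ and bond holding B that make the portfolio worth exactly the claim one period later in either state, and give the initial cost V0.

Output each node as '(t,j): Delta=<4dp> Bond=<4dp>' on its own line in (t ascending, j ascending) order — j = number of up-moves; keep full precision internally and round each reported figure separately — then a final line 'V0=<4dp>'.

Risk-neutral probability p* = (R−d)/(u−d) = (1.07−0.7)/(1.11−0.7) = 0.9024.
Terminal payoffs: V(4,0)=0.0000, V(4,1)=0.0000, V(4,2)=0.0000, V(4,3)=25.0000, V(4,4)=25.0000
(3,0): S=18.5220. Δ = (V_up−V_dn)/(S_up−S_dn) = (0.0000−0.0000)/(20.5594−12.9654) = 0.0000. V = [p*·0.0000 + (1−p*)·0.0000]/1.07 = 0.0000. B = V − Δ·S = 0.0000.
(3,1): S=29.3706. Δ = (V_up−V_dn)/(S_up−S_dn) = (0.0000−0.0000)/(32.6014−20.5594) = 0.0000. V = [p*·0.0000 + (1−p*)·0.0000]/1.07 = 0.0000. B = V − Δ·S = 0.0000.
(3,2): S=46.5734. Δ = (V_up−V_dn)/(S_up−S_dn) = (25.0000−0.0000)/(51.6965−32.6014) = 1.3092. V = [p*·25.0000 + (1−p*)·0.0000]/1.07 = 21.0850. B = V − Δ·S = -39.8906.
(3,3): S=73.8521. Δ = (V_up−V_dn)/(S_up−S_dn) = (25.0000−25.0000)/(81.9758−51.6965) = 0.0000. V = [p*·25.0000 + (1−p*)·25.0000]/1.07 = 23.3645. B = V − Δ·S = 23.3645.
(2,0): S=26.4600. Δ = (V_up−V_dn)/(S_up−S_dn) = (0.0000−0.0000)/(29.3706−18.5220) = 0.0000. V = [p*·0.0000 + (1−p*)·0.0000]/1.07 = 0.0000. B = V − Δ·S = 0.0000.
(2,1): S=41.9580. Δ = (V_up−V_dn)/(S_up−S_dn) = (21.0850−0.0000)/(46.5734−29.3706) = 1.2257. V = [p*·21.0850 + (1−p*)·0.0000]/1.07 = 17.7831. B = V − Δ·S = -33.6438.
(2,2): S=66.5334. Δ = (V_up−V_dn)/(S_up−S_dn) = (23.3645−21.0850)/(73.8521−46.5734) = 0.0836. V = [p*·23.3645 + (1−p*)·21.0850]/1.07 = 21.6281. B = V − Δ·S = 16.0685.
(1,0): S=37.8000. Δ = (V_up−V_dn)/(S_up−S_dn) = (17.7831−0.0000)/(41.9580−26.4600) = 1.1474. V = [p*·17.7831 + (1−p*)·0.0000]/1.07 = 14.9983. B = V − Δ·S = -28.3752.
(1,1): S=59.9400. Δ = (V_up−V_dn)/(S_up−S_dn) = (21.6281−17.7831)/(66.5334−41.9580) = 0.1565. V = [p*·21.6281 + (1−p*)·17.7831]/1.07 = 19.8626. B = V − Δ·S = 10.4846.
(0,0): S=54.0000. Δ = (V_up−V_dn)/(S_up−S_dn) = (19.8626−14.9983)/(59.9400−37.8000) = 0.2197. V = [p*·19.8626 + (1−p*)·14.9983]/1.07 = 18.1197. B = V − Δ·S = 6.2555.
Each (Δ,B) replicates both successor values, so the strategy is self-financing and V0 is arbitrage-free.

(0,0): Delta=0.2197 Bond=6.2555
(1,0): Delta=1.1474 Bond=-28.3752
(1,1): Delta=0.1565 Bond=10.4846
(2,0): Delta=0.0000 Bond=0.0000
(2,1): Delta=1.2257 Bond=-33.6438
(2,2): Delta=0.0836 Bond=16.0685
(3,0): Delta=0.0000 Bond=0.0000
(3,1): Delta=0.0000 Bond=0.0000
(3,2): Delta=1.3092 Bond=-39.8906
(3,3): Delta=0.0000 Bond=23.3645
V0=18.1197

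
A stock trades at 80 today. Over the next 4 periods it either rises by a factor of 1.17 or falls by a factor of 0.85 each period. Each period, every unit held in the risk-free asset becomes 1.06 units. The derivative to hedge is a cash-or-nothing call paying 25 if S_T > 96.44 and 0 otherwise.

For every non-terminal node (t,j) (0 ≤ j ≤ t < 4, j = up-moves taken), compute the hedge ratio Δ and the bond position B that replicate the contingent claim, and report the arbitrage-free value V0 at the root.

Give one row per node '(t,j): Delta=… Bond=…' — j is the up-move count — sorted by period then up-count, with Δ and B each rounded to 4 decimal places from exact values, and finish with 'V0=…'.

Since d<R<u, set p* = (R−d)/(u−d) = 0.6563; price each node as the discounted p*-expectation of its children.
At expiry t=4: V(4,0)=0.0000, V(4,1)=0.0000, V(4,2)=0.0000, V(4,3)=25.0000, V(4,4)=25.0000
  t=3,j=0: stock 49.1300 → up 57.4821 (V=0.0000), down 41.7605 (V=0.0000). Price 0.0000; hedge Δ=0.0000, bond B=0.0000.
  t=3,j=1: stock 67.6260 → up 79.1224 (V=0.0000), down 57.4821 (V=0.0000). Price 0.0000; hedge Δ=0.0000, bond B=0.0000.
  t=3,j=2: stock 93.0852 → up 108.9097 (V=25.0000), down 79.1224 (V=0.0000). Price 15.4776; hedge Δ=0.8393, bond B=-62.6474.
  t=3,j=3: stock 128.1290 → up 149.9110 (V=25.0000), down 108.9097 (V=25.0000). Price 23.5849; hedge Δ=0.0000, bond B=23.5849.
  t=2,j=0: stock 57.8000 → up 67.6260 (V=0.0000), down 49.1300 (V=0.0000). Price 0.0000; hedge Δ=0.0000, bond B=0.0000.
  t=2,j=1: stock 79.5600 → up 93.0852 (V=15.4776), down 67.6260 (V=0.0000). Price 9.5822; hedge Δ=0.6079, bond B=-38.7852.
  t=2,j=2: stock 109.5120 → up 128.1290 (V=23.5849), down 93.0852 (V=15.4776). Price 19.6208; hedge Δ=0.2313, bond B=-5.7146.
  t=1,j=0: stock 68.0000 → up 79.5600 (V=9.5822), down 57.8000 (V=0.0000). Price 5.9324; hedge Δ=0.4404, bond B=-24.0121.
  t=1,j=1: stock 93.6000 → up 109.5120 (V=19.6208), down 79.5600 (V=9.5822). Price 15.2547; hedge Δ=0.3352, bond B=-16.1157.
  t=0,j=0: stock 80.0000 → up 93.6000 (V=15.2547), down 68.0000 (V=5.9324). Price 11.3681; hedge Δ=0.3642, bond B=-17.7642.
Check: Δ(0,0)·S0 + B(0,0) = 11.3681 = V0.

(0,0): Delta=0.3642 Bond=-17.7642
(1,0): Delta=0.4404 Bond=-24.0121
(1,1): Delta=0.3352 Bond=-16.1157
(2,0): Delta=0.0000 Bond=0.0000
(2,1): Delta=0.6079 Bond=-38.7852
(2,2): Delta=0.2313 Bond=-5.7146
(3,0): Delta=0.0000 Bond=0.0000
(3,1): Delta=0.0000 Bond=0.0000
(3,2): Delta=0.8393 Bond=-62.6474
(3,3): Delta=0.0000 Bond=23.5849
V0=11.3681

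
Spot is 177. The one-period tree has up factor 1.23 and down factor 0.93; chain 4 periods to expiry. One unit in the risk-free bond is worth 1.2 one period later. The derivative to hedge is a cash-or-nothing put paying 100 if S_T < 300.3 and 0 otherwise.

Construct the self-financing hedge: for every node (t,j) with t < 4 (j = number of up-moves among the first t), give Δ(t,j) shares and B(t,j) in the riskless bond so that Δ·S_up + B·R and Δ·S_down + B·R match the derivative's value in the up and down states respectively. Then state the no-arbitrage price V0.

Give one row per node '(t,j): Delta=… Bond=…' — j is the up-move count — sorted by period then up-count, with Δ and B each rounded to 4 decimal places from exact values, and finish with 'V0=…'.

Risk-neutral probability p* = (R−d)/(u−d) = (1.2−0.93)/(1.23−0.93) = 0.9000.
Payoff layer (t=4): V(4,0)=100.0000, V(4,1)=100.0000, V(4,2)=100.0000, V(4,3)=0.0000, V(4,4)=0.0000
Node (3,0) S=142.3712: V=(p*·100.0000+(1−p*)·100.0000)/1.2=83.3333; Δ=(100.0000−100.0000)/(175.1166−132.4052)=0.0000; B=V−Δ·S=83.3333
Node (3,1) S=188.2974: V=(p*·100.0000+(1−p*)·100.0000)/1.2=83.3333; Δ=(100.0000−100.0000)/(231.6058−175.1166)=0.0000; B=V−Δ·S=83.3333
Node (3,2) S=249.0385: V=(p*·0.0000+(1−p*)·100.0000)/1.2=8.3333; Δ=(0.0000−100.0000)/(306.3173−231.6058)=-1.3385; B=V−Δ·S=341.6667
Node (3,3) S=329.3735: V=(p*·0.0000+(1−p*)·0.0000)/1.2=0.0000; Δ=(0.0000−0.0000)/(405.1294−306.3173)=0.0000; B=V−Δ·S=0.0000
Node (2,0) S=153.0873: V=(p*·83.3333+(1−p*)·83.3333)/1.2=69.4444; Δ=(83.3333−83.3333)/(188.2974−142.3712)=0.0000; B=V−Δ·S=69.4444
Node (2,1) S=202.4703: V=(p*·8.3333+(1−p*)·83.3333)/1.2=13.1944; Δ=(8.3333−83.3333)/(249.0385−188.2974)=-1.2347; B=V−Δ·S=263.1944
Node (2,2) S=267.7833: V=(p*·0.0000+(1−p*)·8.3333)/1.2=0.6944; Δ=(0.0000−8.3333)/(329.3735−249.0385)=-0.1037; B=V−Δ·S=28.4722
Node (1,0) S=164.6100: V=(p*·13.1944+(1−p*)·69.4444)/1.2=15.6829; Δ=(13.1944−69.4444)/(202.4703−153.0873)=-1.1391; B=V−Δ·S=203.1829
Node (1,1) S=217.7100: V=(p*·0.6944+(1−p*)·13.1944)/1.2=1.6204; Δ=(0.6944−13.1944)/(267.7833−202.4703)=-0.1914; B=V−Δ·S=43.2870
Node (0,0) S=177.0000: V=(p*·1.6204+(1−p*)·15.6829)/1.2=2.5222; Δ=(1.6204−15.6829)/(217.7100−164.6100)=-0.2648; B=V−Δ·S=49.3972
Root portfolio cost Δ·177+B reproduces V0=2.5222.

(0,0): Delta=-0.2648 Bond=49.3972
(1,0): Delta=-1.1391 Bond=203.1829
(1,1): Delta=-0.1914 Bond=43.2870
(2,0): Delta=0.0000 Bond=69.4444
(2,1): Delta=-1.2347 Bond=263.1944
(2,2): Delta=-0.1037 Bond=28.4722
(3,0): Delta=0.0000 Bond=83.3333
(3,1): Delta=0.0000 Bond=83.3333
(3,2): Delta=-1.3385 Bond=341.6667
(3,3): Delta=0.0000 Bond=0.0000
V0=2.5222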